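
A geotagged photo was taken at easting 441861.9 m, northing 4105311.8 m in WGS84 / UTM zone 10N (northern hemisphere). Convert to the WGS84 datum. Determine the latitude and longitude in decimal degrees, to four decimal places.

Zone 10N: λ₀ = -123°, k₀ = 0.9996, false easting 500000 m.
Meridian distance M = (N − FN)/k₀ = 4106954.6 m.
Inverse transverse Mercator on WGS84 gives φ = 37.09230028°, λ = -123.65420049°.

lat 37.0923°, lon -123.6542°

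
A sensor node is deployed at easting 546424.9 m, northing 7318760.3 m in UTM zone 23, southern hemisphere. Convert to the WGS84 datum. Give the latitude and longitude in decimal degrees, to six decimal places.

Zone 23S: λ₀ = -45°, k₀ = 0.9996, false easting 500000 m, false northing 10000000 m.
Meridian distance M = (N − FN)/k₀ = -2682312.6 m.
Inverse transverse Mercator on WGS84 gives φ = -24.24329967°, λ = -44.54270039°.

lat -24.243300°, lon -44.542700°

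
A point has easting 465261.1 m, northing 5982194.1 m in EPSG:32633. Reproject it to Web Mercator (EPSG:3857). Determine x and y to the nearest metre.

x 1610815 m, y 7167676 m

Unproject from UTM 33N (λ₀ = 15°) → φ = 53.98690028°, λ = 14.47019997°.
Web Mercator (R = 6378137 m): x = 1610815.292 m, y = 7167675.755 m.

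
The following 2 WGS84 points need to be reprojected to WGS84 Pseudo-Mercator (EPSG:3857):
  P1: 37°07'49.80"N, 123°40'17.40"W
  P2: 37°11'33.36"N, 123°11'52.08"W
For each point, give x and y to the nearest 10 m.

P1: x -13767050 m, y 4457310 m; P2: x -13714320 m, y 4465990 m

Web Mercator: x = R·λ, y = R·ln tan(π/4+φ/2), R = 6378137 m.
P1 (37.1305°, -123.6715°) → (-13767048.406, 4457312.448) m.
P2 (37.1926°, -123.1978°) → (-13714316.363, 4465986.853) m.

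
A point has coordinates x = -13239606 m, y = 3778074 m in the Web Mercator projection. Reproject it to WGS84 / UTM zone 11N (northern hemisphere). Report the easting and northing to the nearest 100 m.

E 317600 m, N 3554500 m

Web Mercator inverse (R = 6378137 m) → φ = 32.11240050°, λ = -118.93340426°.
UTM 11N forward: E = 317587.600 m, N = 3554530.976 m.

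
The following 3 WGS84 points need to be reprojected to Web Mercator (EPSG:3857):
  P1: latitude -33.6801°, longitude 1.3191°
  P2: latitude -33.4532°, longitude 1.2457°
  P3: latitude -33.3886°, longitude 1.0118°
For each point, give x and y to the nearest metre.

Web Mercator: x = R·λ, y = R·ln tan(π/4+φ/2), R = 6378137 m.
P1 (-33.6801°, 1.3191°) → (146841.540, -3985927.731) m.
P2 (-33.4532°, 1.2457°) → (138670.690, -3955614.344) m.
P3 (-33.3886°, 1.0118°) → (112633.061, -3946998.439) m.

P1: x 146842 m, y -3985928 m; P2: x 138671 m, y -3955614 m; P3: x 112633 m, y -3946998 m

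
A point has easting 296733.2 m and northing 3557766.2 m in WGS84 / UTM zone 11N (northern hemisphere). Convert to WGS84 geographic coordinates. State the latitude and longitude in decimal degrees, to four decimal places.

lat 32.1380°, lon -119.1550°

Zone 11N: λ₀ = -117°, k₀ = 0.9996, false easting 500000 m.
Meridian distance M = (N − FN)/k₀ = 3559189.9 m.
Inverse transverse Mercator on WGS84 gives φ = 32.13800009°, λ = -119.15500037°.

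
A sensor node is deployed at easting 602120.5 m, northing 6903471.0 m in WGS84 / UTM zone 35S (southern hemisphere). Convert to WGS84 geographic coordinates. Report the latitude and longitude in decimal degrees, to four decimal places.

Zone 35S: λ₀ = 27°, k₀ = 0.9996, false easting 500000 m, false northing 10000000 m.
Meridian distance M = (N − FN)/k₀ = -3097768.1 m.
Inverse transverse Mercator on WGS84 gives φ = -27.99000005°, λ = 28.03849984°.

lat -27.9900°, lon 28.0385°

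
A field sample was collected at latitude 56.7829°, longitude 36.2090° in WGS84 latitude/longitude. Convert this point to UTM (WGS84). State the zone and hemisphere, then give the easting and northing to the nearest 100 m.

Zone 37N: E 329500 m, N 6296700 m

Longitude 36.2090° lies in the 6° band [36°, 42°), giving zone 37; latitude is north of the equator, so 37N.
Zone 37 central meridian λ₀ = 6×37 − 183 = 39°; Δλ = -2.7910°.
Transverse Mercator on WGS84 with k₀ = 0.9996 gives E = 329493.570 m, N = 6296695.179 m.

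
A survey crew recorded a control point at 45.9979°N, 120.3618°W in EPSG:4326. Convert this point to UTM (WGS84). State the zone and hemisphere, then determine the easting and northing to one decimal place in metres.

Longitude -120.3618° lies in the 6° band [-126°, -120°), giving zone 10; latitude is north of the equator, so 10N.
Zone 10 central meridian λ₀ = 6×10 − 183 = -123°; Δλ = +2.6382°.
Transverse Mercator on WGS84 with k₀ = 0.9996 gives E = 704287.234 m, N = 5097198.451 m.

Zone 10N: E 704287.2 m, N 5097198.5 m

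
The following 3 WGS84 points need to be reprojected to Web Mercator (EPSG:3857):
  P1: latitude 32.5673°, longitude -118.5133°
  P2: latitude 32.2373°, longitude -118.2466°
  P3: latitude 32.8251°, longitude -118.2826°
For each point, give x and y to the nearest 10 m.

Web Mercator: x = R·λ, y = R·ln tan(π/4+φ/2), R = 6378137 m.
P1 (32.5673°, -118.5133°) → (-13192840.208, 3838010.112) m.
P2 (32.2373°, -118.2466°) → (-13163151.300, 3794500.406) m.
P3 (32.8251°, -118.2826°) → (-13167158.802, 3872111.858) m.

P1: x -13192840 m, y 3838010 m; P2: x -13163150 m, y 3794500 m; P3: x -13167160 m, y 3872110 m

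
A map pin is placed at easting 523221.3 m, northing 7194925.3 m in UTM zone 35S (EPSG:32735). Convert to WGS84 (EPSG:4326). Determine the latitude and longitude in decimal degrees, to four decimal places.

lat -25.3622°, lon 27.2308°

Zone 35S: λ₀ = 27°, k₀ = 0.9996, false easting 500000 m, false northing 10000000 m.
Meridian distance M = (N − FN)/k₀ = -2806197.2 m.
Inverse transverse Mercator on WGS84 gives φ = -25.36220044°, λ = 27.23080039°.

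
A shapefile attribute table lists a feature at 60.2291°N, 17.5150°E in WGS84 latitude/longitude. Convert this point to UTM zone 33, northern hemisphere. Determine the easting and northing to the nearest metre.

Zone 33 central meridian λ₀ = 6×33 − 183 = 15°; Δλ = +2.5150°.
Transverse Mercator on WGS84 with k₀ = 0.9996 gives E = 639287.158 m, N = 6679580.155 m.

E 639287 m, N 6679580 m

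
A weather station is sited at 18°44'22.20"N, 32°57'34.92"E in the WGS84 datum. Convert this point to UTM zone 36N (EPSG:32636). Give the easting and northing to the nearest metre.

Zone 36 central meridian λ₀ = 6×36 − 183 = 33°; Δλ = -0.0403°.
Transverse Mercator on WGS84 with k₀ = 0.9996 gives E = 495751.872 m, N = 2072004.585 m.

E 495752 m, N 2072005 m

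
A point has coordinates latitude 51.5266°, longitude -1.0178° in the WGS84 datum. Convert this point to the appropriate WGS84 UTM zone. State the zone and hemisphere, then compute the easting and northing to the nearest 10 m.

Longitude -1.0178° lies in the 6° band [-6°, 0°), giving zone 30; latitude is north of the equator, so 30N.
Zone 30 central meridian λ₀ = 6×30 − 183 = -3°; Δλ = +1.9822°.
Transverse Mercator on WGS84 with k₀ = 0.9996 gives E = 637503.651 m, N = 5710249.925 m.

Zone 30N: E 637500 m, N 5710250 m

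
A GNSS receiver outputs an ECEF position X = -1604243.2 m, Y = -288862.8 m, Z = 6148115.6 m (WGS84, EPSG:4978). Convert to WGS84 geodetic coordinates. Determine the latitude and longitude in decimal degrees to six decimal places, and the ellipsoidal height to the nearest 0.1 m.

lat 75.245900°, lon -169.792601°, h 2381.5 m

λ = atan2(Y, X) = -169.79260065°; p = √(X²+Y²) = 1630042.3 m.
Bowring's method on WGS84 (a = 6378137 m, b = 6356752.314 m) gives φ = 75.24589958°, h = 2381.494 m.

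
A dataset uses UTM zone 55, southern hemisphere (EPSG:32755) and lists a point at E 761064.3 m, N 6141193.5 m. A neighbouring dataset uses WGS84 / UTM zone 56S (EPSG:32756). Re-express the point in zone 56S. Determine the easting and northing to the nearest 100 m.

E 212400 m, N 6140400 m

UTM 55S → geographic: φ = -34.83809956°, λ = 149.85490049°.
UTM 56S (λ₀ = 153°) forward: E = 212389.766 m, N = 6140398.747 m.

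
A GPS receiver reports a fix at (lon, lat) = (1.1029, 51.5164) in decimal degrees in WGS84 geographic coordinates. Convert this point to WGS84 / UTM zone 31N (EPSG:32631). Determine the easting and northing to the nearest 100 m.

E 368400 m, N 5709000 m

Zone 31 central meridian λ₀ = 6×31 − 183 = 3°; Δλ = -1.8971°.
Transverse Mercator on WGS84 with k₀ = 0.9996 gives E = 368369.762 m, N = 5708959.179 m.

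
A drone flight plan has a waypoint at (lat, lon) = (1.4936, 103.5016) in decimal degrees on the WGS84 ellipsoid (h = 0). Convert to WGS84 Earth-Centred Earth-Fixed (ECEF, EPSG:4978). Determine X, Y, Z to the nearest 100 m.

X -1488600 m, Y 6199800 m, Z 165100 m

WGS84: a = 6378137 m, e² = 0.006694380; N(φ) = a/√(1−e²sin²φ) = 6378151.504 m.
X = (N+h)·cosφ·cosλ = -1488617.148 m; Y = (N+h)·cosφ·sinλ = 6199773.955 m; Z = (N(1−e²)+h)·sinφ = 165135.409 m.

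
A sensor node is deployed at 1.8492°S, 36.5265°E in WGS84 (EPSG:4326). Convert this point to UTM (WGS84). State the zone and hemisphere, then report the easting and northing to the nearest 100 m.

Zone 37S: E 224800 m, N 9795400 m

Longitude 36.5265° lies in the 6° band [36°, 42°), giving zone 37; latitude is south of the equator, so 37S.
Zone 37 central meridian λ₀ = 6×37 − 183 = 39°; Δλ = -2.4735°.
Transverse Mercator on WGS84 with k₀ = 0.9996 gives E = 224817.872 m, N = 9795415.361 m.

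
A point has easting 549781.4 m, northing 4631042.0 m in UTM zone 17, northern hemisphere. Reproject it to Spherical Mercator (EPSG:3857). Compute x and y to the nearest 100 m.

x -8950100 m, y 5135500 m

Unproject from UTM 17N (λ₀ = -81°) → φ = 41.82970012°, λ = -80.40050033°.
Web Mercator (R = 6378137 m): x = -8950142.756 m, y = 5135503.386 m.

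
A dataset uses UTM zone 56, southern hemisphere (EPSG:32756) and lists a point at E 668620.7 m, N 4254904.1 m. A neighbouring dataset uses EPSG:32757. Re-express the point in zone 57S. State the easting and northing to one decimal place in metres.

E 255219.0 m, N 4251766.0 m

UTM 56S → geographic: φ = -51.83119962°, λ = 155.44720002°.
UTM 57S (λ₀ = 159°) forward: E = 255219.038 m, N = 4251766.012 m.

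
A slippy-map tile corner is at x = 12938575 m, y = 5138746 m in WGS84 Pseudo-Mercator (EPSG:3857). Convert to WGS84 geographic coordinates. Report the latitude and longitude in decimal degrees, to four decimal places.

lat 41.8514°, lon 116.2292°

R = 6378137 m. λ = x/R = 116.22919677°.
φ = 2·arctan(exp(y/R)) − 90° = 2·arctan(2.23822) − 90° = 41.85140127°.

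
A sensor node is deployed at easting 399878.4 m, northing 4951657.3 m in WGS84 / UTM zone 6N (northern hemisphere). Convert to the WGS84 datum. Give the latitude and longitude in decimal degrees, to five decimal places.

lat 44.71130°, lon -148.26400°

Zone 6N: λ₀ = -147°, k₀ = 0.9996, false easting 500000 m.
Meridian distance M = (N − FN)/k₀ = 4953638.8 m.
Inverse transverse Mercator on WGS84 gives φ = 44.71129961°, λ = -148.26399944°.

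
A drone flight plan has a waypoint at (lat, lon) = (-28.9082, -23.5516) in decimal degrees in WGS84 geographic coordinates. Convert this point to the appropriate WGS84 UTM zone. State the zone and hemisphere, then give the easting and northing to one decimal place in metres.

Zone 27S: E 251210.9 m, N 6799505.9 m

Longitude -23.5516° lies in the 6° band [-24°, -18°), giving zone 27; latitude is south of the equator, so 27S.
Zone 27 central meridian λ₀ = 6×27 − 183 = -21°; Δλ = -2.5516°.
Transverse Mercator on WGS84 with k₀ = 0.9996 gives E = 251210.945 m, N = 6799505.870 m.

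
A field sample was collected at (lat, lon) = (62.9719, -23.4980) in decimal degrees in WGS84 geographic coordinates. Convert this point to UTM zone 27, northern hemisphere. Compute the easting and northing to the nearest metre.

Zone 27 central meridian λ₀ = 6×27 − 183 = -21°; Δλ = -2.4980°.
Transverse Mercator on WGS84 with k₀ = 0.9996 gives E = 373371.861 m, N = 6984917.861 m.

E 373372 m, N 6984918 m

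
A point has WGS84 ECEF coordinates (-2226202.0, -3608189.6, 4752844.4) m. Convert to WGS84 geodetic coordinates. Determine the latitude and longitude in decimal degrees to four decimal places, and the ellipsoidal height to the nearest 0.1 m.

λ = atan2(Y, X) = -121.67399945°; p = √(X²+Y²) = 4239694.3 m.
Bowring's method on WGS84 (a = 6378137 m, b = 6356752.314 m) gives φ = 48.45700012°, h = 2827.788 m.

lat 48.4570°, lon -121.6740°, h 2827.8 m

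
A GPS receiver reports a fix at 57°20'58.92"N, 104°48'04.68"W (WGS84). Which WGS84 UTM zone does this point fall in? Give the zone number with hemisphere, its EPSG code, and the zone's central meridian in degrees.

Zone 13N (EPSG:32613), central meridian -105°

UTM zone = ⌊(λ + 180)/6⌋ + 1; -104.8013° ∈ [-108°, -102°) → zone 13.
Hemisphere: N (φ ≥ 0).
Central meridian λ₀ = 6×13 − 183 = -105°.
EPSG code: 32613.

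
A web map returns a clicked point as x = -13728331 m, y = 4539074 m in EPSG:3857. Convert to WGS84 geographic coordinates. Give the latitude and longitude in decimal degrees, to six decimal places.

lat 37.713801°, lon -123.323696°

R = 6378137 m. λ = x/R = -123.32369563°.
φ = 2·arctan(exp(y/R)) − 90° = 2·arctan(2.03737) − 90° = 37.71380091°.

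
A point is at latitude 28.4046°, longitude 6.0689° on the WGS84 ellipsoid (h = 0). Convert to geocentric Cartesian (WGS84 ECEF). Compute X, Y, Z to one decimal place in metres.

WGS84: a = 6378137 m, e² = 0.006694380; N(φ) = a/√(1−e²sin²φ) = 6382973.429 m.
X = (N+h)·cosφ·cosλ = 5583062.954 m; Y = (N+h)·cosφ·sinλ = 593592.401 m; Z = (N(1−e²)+h)·sinφ = 3016020.998 m.

X 5583063.0 m, Y 593592.4 m, Z 3016021.0 m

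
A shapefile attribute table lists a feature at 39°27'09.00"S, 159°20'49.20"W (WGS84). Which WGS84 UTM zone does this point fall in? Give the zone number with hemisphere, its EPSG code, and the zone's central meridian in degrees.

Zone 4S (EPSG:32704), central meridian -159°

UTM zone = ⌊(λ + 180)/6⌋ + 1; -159.3470° ∈ [-162°, -156°) → zone 4.
Hemisphere: S (φ < 0).
Central meridian λ₀ = 6×4 − 183 = -159°.
EPSG code: 32704.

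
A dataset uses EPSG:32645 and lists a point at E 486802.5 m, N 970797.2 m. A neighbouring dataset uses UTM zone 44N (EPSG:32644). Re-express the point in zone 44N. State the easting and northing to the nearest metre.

UTM 45N → geographic: φ = 8.78240019°, λ = 86.87999977°.
UTM 44N (λ₀ = 81°) forward: E = 1147767.967 m, N = 975883.456 m.

E 1147768 m, N 975883 m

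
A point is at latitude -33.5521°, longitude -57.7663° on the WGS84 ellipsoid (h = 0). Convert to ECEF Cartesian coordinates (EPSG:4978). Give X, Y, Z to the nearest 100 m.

X 2838000 m, Y -4500800 m, Z -3505200 m

WGS84: a = 6378137 m, e² = 0.006694380; N(φ) = a/√(1−e²sin²φ) = 6384668.486 m.
X = (N+h)·cosφ·cosλ = 2838017.397 m; Y = (N+h)·cosφ·sinλ = -4500822.090 m; Z = (N(1−e²)+h)·sinφ = -3505151.540 m.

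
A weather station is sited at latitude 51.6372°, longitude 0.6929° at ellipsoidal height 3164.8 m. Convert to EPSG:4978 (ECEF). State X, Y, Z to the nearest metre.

X 3968365 m, Y 47993 m, Z 4980332 m

WGS84: a = 6378137 m, e² = 0.006694380; N(φ) = a/√(1−e²sin²φ) = 6391303.079 m.
X = (N+h)·cosφ·cosλ = 3968364.837 m; Y = (N+h)·cosφ·sinλ = 47993.309 m; Z = (N(1−e²)+h)·sinφ = 4980332.187 m.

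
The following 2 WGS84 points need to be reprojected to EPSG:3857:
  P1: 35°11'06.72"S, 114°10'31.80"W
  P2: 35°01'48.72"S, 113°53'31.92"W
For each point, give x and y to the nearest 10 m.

P1: x -12709960 m, y -4189080 m; P2: x -12678420 m, y -4167990 m

Web Mercator: x = R·λ, y = R·ln tan(π/4+φ/2), R = 6378137 m.
P1 (-35.1852°, -114.1755°) → (-12709958.521, -4189077.653) m.
P2 (-35.0302°, -113.8922°) → (-12678421.709, -4167985.961) m.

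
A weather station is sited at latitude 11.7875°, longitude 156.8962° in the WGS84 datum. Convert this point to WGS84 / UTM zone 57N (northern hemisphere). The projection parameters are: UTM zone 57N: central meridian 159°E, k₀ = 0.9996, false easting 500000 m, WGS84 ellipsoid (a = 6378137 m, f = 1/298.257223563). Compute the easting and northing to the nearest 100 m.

E 270800 m, N 1303900 m

Zone 57 central meridian λ₀ = 6×57 − 183 = 159°; Δλ = -2.1038°.
Transverse Mercator on WGS84 with k₀ = 0.9996 gives E = 270756.892 m, N = 1303916.029 m.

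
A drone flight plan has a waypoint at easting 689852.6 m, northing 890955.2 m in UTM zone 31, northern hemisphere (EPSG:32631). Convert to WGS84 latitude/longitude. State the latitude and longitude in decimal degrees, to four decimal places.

Zone 31N: λ₀ = 3°, k₀ = 0.9996, false easting 500000 m.
Meridian distance M = (N − FN)/k₀ = 891311.7 m.
Inverse transverse Mercator on WGS84 gives φ = 8.05659999°, λ = 4.72280041°.

lat 8.0566°, lon 4.7228°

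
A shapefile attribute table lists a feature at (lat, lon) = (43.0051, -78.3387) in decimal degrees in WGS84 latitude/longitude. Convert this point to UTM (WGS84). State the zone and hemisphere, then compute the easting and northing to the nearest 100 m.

Zone 17N: E 716900 m, N 4764800 m

Longitude -78.3387° lies in the 6° band [-84°, -78°), giving zone 17; latitude is north of the equator, so 17N.
Zone 17 central meridian λ₀ = 6×17 − 183 = -81°; Δλ = +2.6613°.
Transverse Mercator on WGS84 with k₀ = 0.9996 gives E = 716905.787 m, N = 4764818.303 m.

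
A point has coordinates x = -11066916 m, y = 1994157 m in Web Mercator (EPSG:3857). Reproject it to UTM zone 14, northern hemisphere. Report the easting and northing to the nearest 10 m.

E 455890 m, N 1949180 m

Web Mercator inverse (R = 6378137 m) → φ = 17.62889759°, λ = -99.41579791°.
UTM 14N forward: E = 455891.072 m, N = 1949177.465 m.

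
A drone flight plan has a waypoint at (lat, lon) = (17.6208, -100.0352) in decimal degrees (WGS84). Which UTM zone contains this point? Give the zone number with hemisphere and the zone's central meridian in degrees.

Zone 14N, central meridian -99°

UTM zone = ⌊(λ + 180)/6⌋ + 1; -100.0352° ∈ [-102°, -96°) → zone 14.
Hemisphere: N (φ ≥ 0).
Central meridian λ₀ = 6×14 − 183 = -99°.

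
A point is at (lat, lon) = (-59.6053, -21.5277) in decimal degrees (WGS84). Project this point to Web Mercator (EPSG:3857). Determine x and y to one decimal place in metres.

Web Mercator is spherical with R = a = 6378137 m.
x = R·λ = 6378137 × -0.375729245 = -2396452.602 m.
y = R·ln tan(π/4 + φ/2) = 6378137 × -1.303261708 = -8312381.722 m.

x -2396452.6 m, y -8312381.7 m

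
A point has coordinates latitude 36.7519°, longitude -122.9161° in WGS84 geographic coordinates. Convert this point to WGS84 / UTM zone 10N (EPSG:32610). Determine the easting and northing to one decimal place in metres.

E 507489.3 m, N 4067353.7 m

Zone 10 central meridian λ₀ = 6×10 − 183 = -123°; Δλ = +0.0839°.
Transverse Mercator on WGS84 with k₀ = 0.9996 gives E = 507489.277 m, N = 4067353.688 m.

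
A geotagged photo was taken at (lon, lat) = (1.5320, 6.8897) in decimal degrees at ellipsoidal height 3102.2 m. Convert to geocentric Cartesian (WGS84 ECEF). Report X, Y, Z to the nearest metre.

X 6333200 m, Y 169380 m, Z 760398 m

WGS84: a = 6378137 m, e² = 0.006694380; N(φ) = a/√(1−e²sin²φ) = 6378444.232 m.
X = (N+h)·cosφ·cosλ = 6333200.175 m; Y = (N+h)·cosφ·sinλ = 169380.287 m; Z = (N(1−e²)+h)·sinφ = 760397.718 m.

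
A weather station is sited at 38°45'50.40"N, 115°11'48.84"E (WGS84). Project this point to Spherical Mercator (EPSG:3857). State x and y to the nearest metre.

Web Mercator is spherical with R = a = 6378137 m.
x = R·λ = 6378137 × 2.010565193 = 12823660.249 m.
y = R·ln tan(π/4 + φ/2) = 6378137 × 0.734998755 = 4687922.755 m.

x 12823660 m, y 4687923 m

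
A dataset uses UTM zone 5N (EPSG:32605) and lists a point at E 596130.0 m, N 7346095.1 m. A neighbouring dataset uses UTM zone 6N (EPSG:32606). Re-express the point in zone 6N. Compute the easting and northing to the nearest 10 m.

E 326260 m, N 7349820 m

UTM 5N → geographic: φ = 66.22019975°, λ = -150.86320084°.
UTM 6N (λ₀ = -147°) forward: E = 326264.615 m, N = 7349817.028 m.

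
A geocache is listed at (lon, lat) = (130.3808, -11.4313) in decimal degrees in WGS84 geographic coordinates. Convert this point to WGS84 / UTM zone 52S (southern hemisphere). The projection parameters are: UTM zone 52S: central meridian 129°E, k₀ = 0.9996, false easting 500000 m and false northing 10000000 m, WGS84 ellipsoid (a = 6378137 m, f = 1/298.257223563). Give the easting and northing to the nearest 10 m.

Zone 52 central meridian λ₀ = 6×52 − 183 = 129°; Δλ = +1.3808°.
Transverse Mercator on WGS84 with k₀ = 0.9996 gives E = 650633.883 m, N = 8735971.049 m.

E 650630 m, N 8735970 m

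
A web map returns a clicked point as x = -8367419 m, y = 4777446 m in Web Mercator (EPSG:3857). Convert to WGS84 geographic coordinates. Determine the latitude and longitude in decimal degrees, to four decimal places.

lat 39.3883°, lon -75.1658°

R = 6378137 m. λ = x/R = -75.16580376°.
φ = 2·arctan(exp(y/R)) − 90° = 2·arctan(2.11496) − 90° = 39.38830119°.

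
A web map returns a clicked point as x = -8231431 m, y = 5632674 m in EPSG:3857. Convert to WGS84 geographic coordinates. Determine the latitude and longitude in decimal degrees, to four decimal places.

lat 45.0708°, lon -73.9442°

R = 6378137 m. λ = x/R = -73.94420277°.
φ = 2·arctan(exp(y/R)) − 90° = 2·arctan(2.41844) − 90° = 45.07079751°.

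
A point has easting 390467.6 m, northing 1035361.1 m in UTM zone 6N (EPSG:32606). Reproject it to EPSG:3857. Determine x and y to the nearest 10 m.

Unproject from UTM 6N (λ₀ = -147°) → φ = 9.36499976°, λ = -147.99750031°.
Web Mercator (R = 6378137 m): x = -16475006.373 m, y = 1047180.175 m.

x -16475010 m, y 1047180 m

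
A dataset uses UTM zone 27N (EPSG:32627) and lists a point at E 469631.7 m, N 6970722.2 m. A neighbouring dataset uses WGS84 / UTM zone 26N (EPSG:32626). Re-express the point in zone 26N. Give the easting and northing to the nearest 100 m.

E 774700 m, N 6982100 m

UTM 27N → geographic: φ = 62.86529970°, λ = -21.59679950°.
UTM 26N (λ₀ = -27°) forward: E = 774707.932 m, N = 6982120.903 m.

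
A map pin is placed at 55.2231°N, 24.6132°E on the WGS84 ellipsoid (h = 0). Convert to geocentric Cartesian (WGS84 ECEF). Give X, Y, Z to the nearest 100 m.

X 3314900 m, Y 1518600 m, Z 5215600 m

WGS84: a = 6378137 m, e² = 0.006694380; N(φ) = a/√(1−e²sin²φ) = 6392589.261 m.
X = (N+h)·cosφ·cosλ = 3314925.813 m; Y = (N+h)·cosφ·sinλ = 1518615.417 m; Z = (N(1−e²)+h)·sinφ = 5215589.644 m.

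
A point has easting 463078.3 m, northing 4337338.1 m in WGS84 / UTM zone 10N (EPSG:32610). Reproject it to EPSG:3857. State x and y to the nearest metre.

x -13739886 m, y 4748134 m

Unproject from UTM 10N (λ₀ = -123°) → φ = 39.18450000°, λ = -123.42749983°.
Web Mercator (R = 6378137 m): x = -13739886.431 m, y = 4748134.177 m.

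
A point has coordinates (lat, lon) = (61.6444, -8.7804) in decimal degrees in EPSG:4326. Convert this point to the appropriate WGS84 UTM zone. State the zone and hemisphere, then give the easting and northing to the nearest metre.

Longitude -8.7804° lies in the 6° band [-12°, -6°), giving zone 29; latitude is north of the equator, so 29N.
Zone 29 central meridian λ₀ = 6×29 − 183 = -9°; Δλ = +0.2196°.
Transverse Mercator on WGS84 with k₀ = 0.9996 gives E = 511635.870 m, N = 6834586.609 m.

Zone 29N: E 511636 m, N 6834587 m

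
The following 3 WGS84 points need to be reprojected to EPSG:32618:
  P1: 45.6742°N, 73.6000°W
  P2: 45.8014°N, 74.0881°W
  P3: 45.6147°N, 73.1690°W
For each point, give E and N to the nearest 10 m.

UTM zone 18N: λ₀ = -75°, k₀ = 0.9996.
P1 (45.6742°, -73.6000°) → (609039.487, 5058803.013) m.
P2 (45.8014°, -74.0881°) → (570862.647, 5072386.357) m.
P3 (45.6147°, -73.1690°) → (642758.946, 5052869.919) m.

P1: E 609040 m, N 5058800 m; P2: E 570860 m, N 5072390 m; P3: E 642760 m, N 5052870 m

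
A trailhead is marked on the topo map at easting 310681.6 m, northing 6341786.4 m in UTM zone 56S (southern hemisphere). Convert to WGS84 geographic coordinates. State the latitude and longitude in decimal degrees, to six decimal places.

lat -33.046000°, lon 150.972500°

Zone 56S: λ₀ = 153°, k₀ = 0.9996, false easting 500000 m, false northing 10000000 m.
Meridian distance M = (N − FN)/k₀ = -3659677.5 m.
Inverse transverse Mercator on WGS84 gives φ = -33.04599998°, λ = 150.97249997°.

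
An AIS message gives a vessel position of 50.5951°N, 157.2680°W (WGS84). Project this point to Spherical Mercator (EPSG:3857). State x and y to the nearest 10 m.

x -17506990 m, y 6549980 m

Web Mercator is spherical with R = a = 6378137 m.
x = R·λ = 6378137 × -2.744844408 = -17506993.678 m.
y = R·ln tan(π/4 + φ/2) = 6378137 × 1.026942777 = 6549981.721 m.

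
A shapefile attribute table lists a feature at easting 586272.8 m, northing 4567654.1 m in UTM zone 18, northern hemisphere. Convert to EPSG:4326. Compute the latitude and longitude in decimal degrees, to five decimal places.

lat 41.25570°, lon -73.97020°

Zone 18N: λ₀ = -75°, k₀ = 0.9996, false easting 500000 m.
Meridian distance M = (N − FN)/k₀ = 4569481.9 m.
Inverse transverse Mercator on WGS84 gives φ = 41.25569997°, λ = -73.97020000°.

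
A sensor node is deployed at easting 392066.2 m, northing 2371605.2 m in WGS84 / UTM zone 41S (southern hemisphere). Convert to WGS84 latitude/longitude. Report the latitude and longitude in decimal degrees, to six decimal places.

lat -68.746100°, lon 60.331300°

Zone 41S: λ₀ = 63°, k₀ = 0.9996, false easting 500000 m, false northing 10000000 m.
Meridian distance M = (N − FN)/k₀ = -7631447.4 m.
Inverse transverse Mercator on WGS84 gives φ = -68.74610013°, λ = 60.33130046°.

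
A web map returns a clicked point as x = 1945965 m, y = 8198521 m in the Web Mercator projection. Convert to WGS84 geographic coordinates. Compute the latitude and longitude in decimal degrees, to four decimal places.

R = 6378137 m. λ = x/R = 17.48090102°.
φ = 2·arctan(exp(y/R)) − 90° = 2·arctan(3.61615) − 90° = 59.08379830°.

lat 59.0838°, lon 17.4809°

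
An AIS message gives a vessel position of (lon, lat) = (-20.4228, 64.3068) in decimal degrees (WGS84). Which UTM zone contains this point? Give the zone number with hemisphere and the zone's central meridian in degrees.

UTM zone = ⌊(λ + 180)/6⌋ + 1; -20.4228° ∈ [-24°, -18°) → zone 27.
Hemisphere: N (φ ≥ 0).
Central meridian λ₀ = 6×27 − 183 = -21°.

Zone 27N, central meridian -21°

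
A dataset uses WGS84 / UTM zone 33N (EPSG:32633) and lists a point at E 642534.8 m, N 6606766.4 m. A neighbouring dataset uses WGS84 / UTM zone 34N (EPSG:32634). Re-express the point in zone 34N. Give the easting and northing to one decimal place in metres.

E 303664.7 m, N 6609197.7 m

UTM 33N → geographic: φ = 59.57479958°, λ = 17.52350021°.
UTM 34N (λ₀ = 21°) forward: E = 303664.735 m, N = 6609197.716 m.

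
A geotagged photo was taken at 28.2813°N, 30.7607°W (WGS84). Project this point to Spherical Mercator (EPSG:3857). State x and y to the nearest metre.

x -3424265 m, y 3284486 m

Web Mercator is spherical with R = a = 6378137 m.
x = R·λ = 6378137 × -0.536875495 = -3424265.460 m.
y = R·ln tan(π/4 + φ/2) = 6378137 × 0.514960058 = 3284485.799 m.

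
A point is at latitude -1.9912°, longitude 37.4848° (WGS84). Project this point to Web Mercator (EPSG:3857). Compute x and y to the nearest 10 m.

Web Mercator is spherical with R = a = 6378137 m.
x = R·λ = 6378137 × 0.654233179 = 4172788.848 m.
y = R·ln tan(π/4 + φ/2) = 6378137 × -0.034759994 = -221704.002 m.

x 4172790 m, y -221700 m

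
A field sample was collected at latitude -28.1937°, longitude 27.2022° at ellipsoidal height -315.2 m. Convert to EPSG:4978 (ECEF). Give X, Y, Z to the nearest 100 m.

WGS84: a = 6378137 m, e² = 0.006694380; N(φ) = a/√(1−e²sin²φ) = 6382907.677 m.
X = (N+h)·cosφ·cosλ = 5003163.995 m; Y = (N+h)·cosφ·sinλ = 2571519.883 m; Z = (N(1−e²)+h)·sinφ = -2995292.669 m.

X 5003200 m, Y 2571500 m, Z -2995300 m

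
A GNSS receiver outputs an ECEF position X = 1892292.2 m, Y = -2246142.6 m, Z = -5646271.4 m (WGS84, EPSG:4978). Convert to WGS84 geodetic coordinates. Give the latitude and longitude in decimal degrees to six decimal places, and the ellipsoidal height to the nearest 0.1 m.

λ = atan2(Y, X) = -49.88709962°; p = √(X²+Y²) = 2936992.7 m.
Bowring's method on WGS84 (a = 6378137 m, b = 6356752.314 m) gives φ = -62.675300498°, h = 3168.316 m.

lat -62.675300°, lon -49.887100°, h 3168.3 m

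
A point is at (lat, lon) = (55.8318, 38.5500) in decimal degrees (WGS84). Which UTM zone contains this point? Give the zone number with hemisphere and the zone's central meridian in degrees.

UTM zone = ⌊(λ + 180)/6⌋ + 1; 38.5500° ∈ [36°, 42°) → zone 37.
Hemisphere: N (φ ≥ 0).
Central meridian λ₀ = 6×37 − 183 = 39°.

Zone 37N, central meridian 39°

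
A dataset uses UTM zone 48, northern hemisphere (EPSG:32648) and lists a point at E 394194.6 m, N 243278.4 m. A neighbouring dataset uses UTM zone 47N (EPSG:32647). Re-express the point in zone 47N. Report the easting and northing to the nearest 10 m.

UTM 48N → geographic: φ = 2.20069989°, λ = 104.04850036°.
UTM 47N (λ₀ = 99°) forward: E = 1062090.683 m, N = 244197.467 m.

E 1062090 m, N 244200 m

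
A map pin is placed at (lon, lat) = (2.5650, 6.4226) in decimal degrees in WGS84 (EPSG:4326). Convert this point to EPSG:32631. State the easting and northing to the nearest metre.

E 451897 m, N 709940 m

Zone 31 central meridian λ₀ = 6×31 − 183 = 3°; Δλ = -0.4350°.
Transverse Mercator on WGS84 with k₀ = 0.9996 gives E = 451896.716 m, N = 709940.485 m.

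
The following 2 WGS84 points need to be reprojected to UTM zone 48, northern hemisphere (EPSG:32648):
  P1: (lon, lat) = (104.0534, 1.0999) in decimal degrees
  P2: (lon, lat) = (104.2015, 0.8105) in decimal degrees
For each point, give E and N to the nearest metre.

UTM zone 48N: λ₀ = 105°, k₀ = 0.9996.
P1 (1.0999°, 104.0534°) → (394681.578, 121588.849) m.
P2 (0.8105°, 104.2015°) → (411152.878, 89593.420) m.

P1: E 394682 m, N 121589 m; P2: E 411153 m, N 89593 m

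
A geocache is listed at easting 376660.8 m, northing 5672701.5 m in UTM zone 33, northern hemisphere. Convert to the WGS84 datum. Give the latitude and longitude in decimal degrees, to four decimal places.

Zone 33N: λ₀ = 15°, k₀ = 0.9996, false easting 500000 m.
Meridian distance M = (N − FN)/k₀ = 5674971.5 m.
Inverse transverse Mercator on WGS84 gives φ = 51.19239981°, λ = 13.23490068°.

lat 51.1924°, lon 13.2349°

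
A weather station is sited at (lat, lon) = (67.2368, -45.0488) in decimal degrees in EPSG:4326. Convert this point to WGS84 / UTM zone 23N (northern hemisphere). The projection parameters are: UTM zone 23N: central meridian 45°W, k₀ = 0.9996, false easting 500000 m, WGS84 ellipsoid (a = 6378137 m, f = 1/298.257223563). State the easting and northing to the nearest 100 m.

Zone 23 central meridian λ₀ = 6×23 − 183 = -45°; Δλ = -0.0488°.
Transverse Mercator on WGS84 with k₀ = 0.9996 gives E = 497892.916 m, N = 7457779.129 m.

E 497900 m, N 7457800 m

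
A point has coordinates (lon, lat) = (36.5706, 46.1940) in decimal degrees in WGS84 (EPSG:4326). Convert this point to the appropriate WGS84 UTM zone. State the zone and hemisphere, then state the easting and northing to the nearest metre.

Zone 37N: E 312547 m, N 5118471 m

Longitude 36.5706° lies in the 6° band [36°, 42°), giving zone 37; latitude is north of the equator, so 37N.
Zone 37 central meridian λ₀ = 6×37 − 183 = 39°; Δλ = -2.4294°.
Transverse Mercator on WGS84 with k₀ = 0.9996 gives E = 312546.726 m, N = 5118471.4998 m.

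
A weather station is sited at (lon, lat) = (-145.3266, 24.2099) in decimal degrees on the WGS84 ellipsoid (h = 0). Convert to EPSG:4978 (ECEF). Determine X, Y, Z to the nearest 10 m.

X -4786790 m, Y -3311240 m, Z 2599500 m

WGS84: a = 6378137 m, e² = 0.006694380; N(φ) = a/√(1−e²sin²φ) = 6381730.185 m.
X = (N+h)·cosφ·cosλ = -4786788.022 m; Y = (N+h)·cosφ·sinλ = -3311242.409 m; Z = (N(1−e²)+h)·sinφ = 2599504.587 m.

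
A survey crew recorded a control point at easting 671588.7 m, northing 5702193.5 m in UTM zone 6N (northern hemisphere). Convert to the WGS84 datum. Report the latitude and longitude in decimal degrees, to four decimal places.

lat 51.4449°, lon -144.5308°

Zone 6N: λ₀ = -147°, k₀ = 0.9996, false easting 500000 m.
Meridian distance M = (N − FN)/k₀ = 5704475.3 m.
Inverse transverse Mercator on WGS84 gives φ = 51.44489989°, λ = -144.53080032°.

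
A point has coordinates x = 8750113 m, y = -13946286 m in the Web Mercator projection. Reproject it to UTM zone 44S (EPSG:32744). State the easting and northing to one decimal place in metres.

Web Mercator inverse (R = 6378137 m) → φ = -77.18499946°, λ = 78.60360246°.
UTM 44S forward: E = 440680.472 m, N = 1431372.376 m.

E 440680.5 m, N 1431372.4 m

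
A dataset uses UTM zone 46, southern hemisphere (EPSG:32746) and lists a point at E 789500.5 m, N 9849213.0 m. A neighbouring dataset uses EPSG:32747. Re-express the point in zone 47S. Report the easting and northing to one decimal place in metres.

E 121715.1 m, N 9849102.3 m

UTM 46S → geographic: φ = -1.36279978°, λ = 95.60149974°.
UTM 47S (λ₀ = 99°) forward: E = 121715.135 m, N = 9849102.332 m.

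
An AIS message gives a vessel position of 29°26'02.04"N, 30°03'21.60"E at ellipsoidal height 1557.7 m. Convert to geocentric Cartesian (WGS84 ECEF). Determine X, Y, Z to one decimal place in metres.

X 4813004.8 m, Y 2785065.4 m, Z 3116641.3 m

WGS84: a = 6378137 m, e² = 0.006694380; N(φ) = a/√(1−e²sin²φ) = 6383298.849 m.
X = (N+h)·cosφ·cosλ = 4813004.781 m; Y = (N+h)·cosφ·sinλ = 2785065.357 m; Z = (N(1−e²)+h)·sinφ = 3116641.253 m.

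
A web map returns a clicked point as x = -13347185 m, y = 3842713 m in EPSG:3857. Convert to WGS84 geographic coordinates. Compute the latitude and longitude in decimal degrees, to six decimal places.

lat 32.602897°, lon -119.899803°

R = 6378137 m. λ = x/R = -119.89980285°.
φ = 2·arctan(exp(y/R)) − 90° = 2·arctan(1.82665) − 90° = 32.60289681°.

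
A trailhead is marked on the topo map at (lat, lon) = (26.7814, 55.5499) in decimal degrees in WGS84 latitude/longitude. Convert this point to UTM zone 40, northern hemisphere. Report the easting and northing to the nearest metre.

Zone 40 central meridian λ₀ = 6×40 − 183 = 57°; Δλ = -1.4501°.
Transverse Mercator on WGS84 with k₀ = 0.9996 gives E = 355841.699 m, N = 2963045.758 m.

E 355842 m, N 2963046 m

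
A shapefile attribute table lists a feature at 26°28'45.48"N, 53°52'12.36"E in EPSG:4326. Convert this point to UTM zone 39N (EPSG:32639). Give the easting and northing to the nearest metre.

E 786130 m, N 2931962 m

Zone 39 central meridian λ₀ = 6×39 − 183 = 51°; Δλ = +2.8701°.
Transverse Mercator on WGS84 with k₀ = 0.9996 gives E = 786129.900 m, N = 2931962.174 m.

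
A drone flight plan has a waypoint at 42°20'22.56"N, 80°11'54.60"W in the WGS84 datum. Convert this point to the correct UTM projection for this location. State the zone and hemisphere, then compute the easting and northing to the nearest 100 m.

Zone 17N: E 566000 m, N 4687800 m

Longitude -80.1985° lies in the 6° band [-84°, -78°), giving zone 17; latitude is north of the equator, so 17N.
Zone 17 central meridian λ₀ = 6×17 − 183 = -81°; Δλ = +0.8015°.
Transverse Mercator on WGS84 with k₀ = 0.9996 gives E = 566024.422 m, N = 4687793.788 m.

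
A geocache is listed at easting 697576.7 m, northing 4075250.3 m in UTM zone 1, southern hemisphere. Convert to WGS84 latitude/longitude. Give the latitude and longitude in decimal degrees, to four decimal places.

lat -53.4347°, lon -174.0256°

Zone 1S: λ₀ = -177°, k₀ = 0.9996, false easting 500000 m, false northing 10000000 m.
Meridian distance M = (N − FN)/k₀ = -5927120.5 m.
Inverse transverse Mercator on WGS84 gives φ = -53.43469994°, λ = -174.02560048°.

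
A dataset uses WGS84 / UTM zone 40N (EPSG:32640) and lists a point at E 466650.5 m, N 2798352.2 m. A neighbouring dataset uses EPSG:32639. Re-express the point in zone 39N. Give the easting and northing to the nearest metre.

UTM 40N → geographic: φ = 25.30130043°, λ = 56.66870017°.
UTM 39N (λ₀ = 51°) forward: E = 1071219.387 m, N = 2810413.977 m.

E 1071219 m, N 2810414 m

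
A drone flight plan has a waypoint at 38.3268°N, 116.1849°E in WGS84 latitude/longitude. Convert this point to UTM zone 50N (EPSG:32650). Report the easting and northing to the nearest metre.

E 428755 m, N 4242389 m

Zone 50 central meridian λ₀ = 6×50 − 183 = 117°; Δλ = -0.8151°.
Transverse Mercator on WGS84 with k₀ = 0.9996 gives E = 428754.580 m, N = 4242389.457 m.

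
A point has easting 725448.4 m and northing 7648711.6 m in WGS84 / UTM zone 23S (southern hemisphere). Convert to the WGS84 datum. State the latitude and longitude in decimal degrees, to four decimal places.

Zone 23S: λ₀ = -45°, k₀ = 0.9996, false easting 500000 m, false northing 10000000 m.
Meridian distance M = (N − FN)/k₀ = -2352229.3 m.
Inverse transverse Mercator on WGS84 gives φ = -21.24930041°, λ = -42.82750009°.

lat -21.2493°, lon -42.8275°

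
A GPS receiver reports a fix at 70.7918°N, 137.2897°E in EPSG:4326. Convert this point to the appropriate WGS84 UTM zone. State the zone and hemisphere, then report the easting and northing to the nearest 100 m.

Zone 53N: E 584100 m, N 7855800 m

Longitude 137.2897° lies in the 6° band [132°, 138°), giving zone 53; latitude is north of the equator, so 53N.
Zone 53 central meridian λ₀ = 6×53 − 183 = 135°; Δλ = +2.2897°.
Transverse Mercator on WGS84 with k₀ = 0.9996 gives E = 584058.946 m, N = 7855762.898 m.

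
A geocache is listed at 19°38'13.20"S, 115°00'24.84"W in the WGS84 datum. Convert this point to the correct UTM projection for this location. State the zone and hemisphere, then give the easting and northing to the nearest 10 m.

Zone 11S: E 709000 m, N 7827470 m

Longitude -115.0069° lies in the 6° band [-120°, -114°), giving zone 11; latitude is south of the equator, so 11S.
Zone 11 central meridian λ₀ = 6×11 − 183 = -117°; Δλ = +1.9931°.
Transverse Mercator on WGS84 with k₀ = 0.9996 gives E = 708995.280 m, N = 7827465.509 m.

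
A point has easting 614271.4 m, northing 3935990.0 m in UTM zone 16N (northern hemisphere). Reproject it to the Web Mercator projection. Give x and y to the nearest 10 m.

Unproject from UTM 16N (λ₀ = -87°) → φ = 35.56099964°, λ = -85.73910022°.
Web Mercator (R = 6378137 m): x = -9544432.978 m, y = 4240382.524 m.

x -9544430 m, y 4240380 m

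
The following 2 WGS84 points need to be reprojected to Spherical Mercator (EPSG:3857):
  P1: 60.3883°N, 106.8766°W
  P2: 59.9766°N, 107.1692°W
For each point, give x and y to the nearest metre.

P1: x -11897449 m, y 8486701 m; P2: x -11930021 m, y 8394530 m

Web Mercator: x = R·λ, y = R·ln tan(π/4+φ/2), R = 6378137 m.
P1 (60.3883°, -106.8766°) → (-11897448.690, 8486700.676) m.
P2 (59.9766°, -107.1692°) → (-11930020.773, 8394529.979) m.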